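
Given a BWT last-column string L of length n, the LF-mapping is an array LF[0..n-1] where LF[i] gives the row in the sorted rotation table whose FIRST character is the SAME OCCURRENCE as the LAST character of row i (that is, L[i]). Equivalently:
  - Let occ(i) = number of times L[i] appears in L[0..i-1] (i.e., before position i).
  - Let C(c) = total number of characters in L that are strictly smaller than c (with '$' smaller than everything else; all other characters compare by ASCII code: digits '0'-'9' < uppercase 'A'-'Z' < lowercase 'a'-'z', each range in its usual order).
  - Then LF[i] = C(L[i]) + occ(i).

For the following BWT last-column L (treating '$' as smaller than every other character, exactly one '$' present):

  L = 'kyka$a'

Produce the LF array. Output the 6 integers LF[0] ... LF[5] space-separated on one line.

Answer: 3 5 4 1 0 2

Derivation:
Char counts: '$':1, 'a':2, 'k':2, 'y':1
C (first-col start): C('$')=0, C('a')=1, C('k')=3, C('y')=5
L[0]='k': occ=0, LF[0]=C('k')+0=3+0=3
L[1]='y': occ=0, LF[1]=C('y')+0=5+0=5
L[2]='k': occ=1, LF[2]=C('k')+1=3+1=4
L[3]='a': occ=0, LF[3]=C('a')+0=1+0=1
L[4]='$': occ=0, LF[4]=C('$')+0=0+0=0
L[5]='a': occ=1, LF[5]=C('a')+1=1+1=2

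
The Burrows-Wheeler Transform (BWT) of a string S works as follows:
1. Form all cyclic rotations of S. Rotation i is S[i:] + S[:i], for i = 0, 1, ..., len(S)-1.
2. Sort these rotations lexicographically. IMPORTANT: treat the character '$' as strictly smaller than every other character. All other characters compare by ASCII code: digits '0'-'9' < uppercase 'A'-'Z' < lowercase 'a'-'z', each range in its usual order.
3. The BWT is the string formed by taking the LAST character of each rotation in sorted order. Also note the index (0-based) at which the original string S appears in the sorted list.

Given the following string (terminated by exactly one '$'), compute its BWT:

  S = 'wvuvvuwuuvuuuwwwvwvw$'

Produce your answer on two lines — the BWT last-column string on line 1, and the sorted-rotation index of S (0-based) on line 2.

Answer: wvwuuvvuuwvuwwvu$vwwu
16

Derivation:
All 21 rotations (rotation i = S[i:]+S[:i]):
  rot[0] = wvuvvuwuuvuuuwwwvwvw$
  rot[1] = vuvvuwuuvuuuwwwvwvw$w
  rot[2] = uvvuwuuvuuuwwwvwvw$wv
  rot[3] = vvuwuuvuuuwwwvwvw$wvu
  rot[4] = vuwuuvuuuwwwvwvw$wvuv
  rot[5] = uwuuvuuuwwwvwvw$wvuvv
  rot[6] = wuuvuuuwwwvwvw$wvuvvu
  rot[7] = uuvuuuwwwvwvw$wvuvvuw
  rot[8] = uvuuuwwwvwvw$wvuvvuwu
  rot[9] = vuuuwwwvwvw$wvuvvuwuu
  rot[10] = uuuwwwvwvw$wvuvvuwuuv
  rot[11] = uuwwwvwvw$wvuvvuwuuvu
  rot[12] = uwwwvwvw$wvuvvuwuuvuu
  rot[13] = wwwvwvw$wvuvvuwuuvuuu
  rot[14] = wwvwvw$wvuvvuwuuvuuuw
  rot[15] = wvwvw$wvuvvuwuuvuuuww
  rot[16] = vwvw$wvuvvuwuuvuuuwww
  rot[17] = wvw$wvuvvuwuuvuuuwwwv
  rot[18] = vw$wvuvvuwuuvuuuwwwvw
  rot[19] = w$wvuvvuwuuvuuuwwwvwv
  rot[20] = $wvuvvuwuuvuuuwwwvwvw
Sorted (with $ < everything):
  sorted[0] = $wvuvvuwuuvuuuwwwvwvw  (last char: 'w')
  sorted[1] = uuuwwwvwvw$wvuvvuwuuv  (last char: 'v')
  sorted[2] = uuvuuuwwwvwvw$wvuvvuw  (last char: 'w')
  sorted[3] = uuwwwvwvw$wvuvvuwuuvu  (last char: 'u')
  sorted[4] = uvuuuwwwvwvw$wvuvvuwu  (last char: 'u')
  sorted[5] = uvvuwuuvuuuwwwvwvw$wv  (last char: 'v')
  sorted[6] = uwuuvuuuwwwvwvw$wvuvv  (last char: 'v')
  sorted[7] = uwwwvwvw$wvuvvuwuuvuu  (last char: 'u')
  sorted[8] = vuuuwwwvwvw$wvuvvuwuu  (last char: 'u')
  sorted[9] = vuvvuwuuvuuuwwwvwvw$w  (last char: 'w')
  sorted[10] = vuwuuvuuuwwwvwvw$wvuv  (last char: 'v')
  sorted[11] = vvuwuuvuuuwwwvwvw$wvu  (last char: 'u')
  sorted[12] = vw$wvuvvuwuuvuuuwwwvw  (last char: 'w')
  sorted[13] = vwvw$wvuvvuwuuvuuuwww  (last char: 'w')
  sorted[14] = w$wvuvvuwuuvuuuwwwvwv  (last char: 'v')
  sorted[15] = wuuvuuuwwwvwvw$wvuvvu  (last char: 'u')
  sorted[16] = wvuvvuwuuvuuuwwwvwvw$  (last char: '$')
  sorted[17] = wvw$wvuvvuwuuvuuuwwwv  (last char: 'v')
  sorted[18] = wvwvw$wvuvvuwuuvuuuww  (last char: 'w')
  sorted[19] = wwvwvw$wvuvvuwuuvuuuw  (last char: 'w')
  sorted[20] = wwwvwvw$wvuvvuwuuvuuu  (last char: 'u')
Last column: wvwuuvvuuwvuwwvu$vwwu
Original string S is at sorted index 16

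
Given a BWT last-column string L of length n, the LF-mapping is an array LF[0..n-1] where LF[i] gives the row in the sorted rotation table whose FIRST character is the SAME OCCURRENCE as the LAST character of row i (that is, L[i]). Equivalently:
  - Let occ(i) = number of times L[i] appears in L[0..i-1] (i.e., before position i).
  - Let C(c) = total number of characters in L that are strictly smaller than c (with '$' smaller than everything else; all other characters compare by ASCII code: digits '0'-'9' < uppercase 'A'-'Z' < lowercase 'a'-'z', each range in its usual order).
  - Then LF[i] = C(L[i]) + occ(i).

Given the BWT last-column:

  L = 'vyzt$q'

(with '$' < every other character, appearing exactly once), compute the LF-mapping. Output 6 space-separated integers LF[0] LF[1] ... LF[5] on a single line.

Answer: 3 4 5 2 0 1

Derivation:
Char counts: '$':1, 'q':1, 't':1, 'v':1, 'y':1, 'z':1
C (first-col start): C('$')=0, C('q')=1, C('t')=2, C('v')=3, C('y')=4, C('z')=5
L[0]='v': occ=0, LF[0]=C('v')+0=3+0=3
L[1]='y': occ=0, LF[1]=C('y')+0=4+0=4
L[2]='z': occ=0, LF[2]=C('z')+0=5+0=5
L[3]='t': occ=0, LF[3]=C('t')+0=2+0=2
L[4]='$': occ=0, LF[4]=C('$')+0=0+0=0
L[5]='q': occ=0, LF[5]=C('q')+0=1+0=1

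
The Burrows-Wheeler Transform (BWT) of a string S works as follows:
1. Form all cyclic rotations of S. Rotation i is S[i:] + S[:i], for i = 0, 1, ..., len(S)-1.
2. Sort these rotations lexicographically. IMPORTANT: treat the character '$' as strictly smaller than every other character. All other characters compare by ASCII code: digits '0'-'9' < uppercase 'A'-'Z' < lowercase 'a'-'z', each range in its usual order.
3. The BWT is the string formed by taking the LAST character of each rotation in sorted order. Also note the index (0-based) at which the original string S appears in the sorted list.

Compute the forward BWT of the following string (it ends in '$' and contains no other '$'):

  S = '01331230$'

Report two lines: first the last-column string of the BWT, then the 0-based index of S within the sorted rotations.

All 9 rotations (rotation i = S[i:]+S[:i]):
  rot[0] = 01331230$
  rot[1] = 1331230$0
  rot[2] = 331230$01
  rot[3] = 31230$013
  rot[4] = 1230$0133
  rot[5] = 230$01331
  rot[6] = 30$013312
  rot[7] = 0$0133123
  rot[8] = $01331230
Sorted (with $ < everything):
  sorted[0] = $01331230  (last char: '0')
  sorted[1] = 0$0133123  (last char: '3')
  sorted[2] = 01331230$  (last char: '$')
  sorted[3] = 1230$0133  (last char: '3')
  sorted[4] = 1331230$0  (last char: '0')
  sorted[5] = 230$01331  (last char: '1')
  sorted[6] = 30$013312  (last char: '2')
  sorted[7] = 31230$013  (last char: '3')
  sorted[8] = 331230$01  (last char: '1')
Last column: 03$301231
Original string S is at sorted index 2

Answer: 03$301231
2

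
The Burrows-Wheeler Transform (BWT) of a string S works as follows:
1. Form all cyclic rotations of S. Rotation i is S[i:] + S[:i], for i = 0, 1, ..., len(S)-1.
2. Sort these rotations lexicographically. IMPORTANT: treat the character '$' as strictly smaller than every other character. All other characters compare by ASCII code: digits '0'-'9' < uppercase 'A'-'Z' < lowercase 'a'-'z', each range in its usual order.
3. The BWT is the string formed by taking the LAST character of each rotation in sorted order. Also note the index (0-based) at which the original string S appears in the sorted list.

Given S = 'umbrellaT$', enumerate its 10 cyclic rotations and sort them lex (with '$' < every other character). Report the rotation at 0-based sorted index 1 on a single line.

All 10 rotations (rotation i = S[i:]+S[:i]):
  rot[0] = umbrellaT$
  rot[1] = mbrellaT$u
  rot[2] = brellaT$um
  rot[3] = rellaT$umb
  rot[4] = ellaT$umbr
  rot[5] = llaT$umbre
  rot[6] = laT$umbrel
  rot[7] = aT$umbrell
  rot[8] = T$umbrella
  rot[9] = $umbrellaT
Sorted (with $ < everything):
  sorted[0] = $umbrellaT
  sorted[1] = T$umbrella
  sorted[2] = aT$umbrell
  sorted[3] = brellaT$um
  sorted[4] = ellaT$umbr
  sorted[5] = laT$umbrel
  sorted[6] = llaT$umbre
  sorted[7] = mbrellaT$u
  sorted[8] = rellaT$umb
  sorted[9] = umbrellaT$
sorted[1] = T$umbrella

Answer: T$umbrella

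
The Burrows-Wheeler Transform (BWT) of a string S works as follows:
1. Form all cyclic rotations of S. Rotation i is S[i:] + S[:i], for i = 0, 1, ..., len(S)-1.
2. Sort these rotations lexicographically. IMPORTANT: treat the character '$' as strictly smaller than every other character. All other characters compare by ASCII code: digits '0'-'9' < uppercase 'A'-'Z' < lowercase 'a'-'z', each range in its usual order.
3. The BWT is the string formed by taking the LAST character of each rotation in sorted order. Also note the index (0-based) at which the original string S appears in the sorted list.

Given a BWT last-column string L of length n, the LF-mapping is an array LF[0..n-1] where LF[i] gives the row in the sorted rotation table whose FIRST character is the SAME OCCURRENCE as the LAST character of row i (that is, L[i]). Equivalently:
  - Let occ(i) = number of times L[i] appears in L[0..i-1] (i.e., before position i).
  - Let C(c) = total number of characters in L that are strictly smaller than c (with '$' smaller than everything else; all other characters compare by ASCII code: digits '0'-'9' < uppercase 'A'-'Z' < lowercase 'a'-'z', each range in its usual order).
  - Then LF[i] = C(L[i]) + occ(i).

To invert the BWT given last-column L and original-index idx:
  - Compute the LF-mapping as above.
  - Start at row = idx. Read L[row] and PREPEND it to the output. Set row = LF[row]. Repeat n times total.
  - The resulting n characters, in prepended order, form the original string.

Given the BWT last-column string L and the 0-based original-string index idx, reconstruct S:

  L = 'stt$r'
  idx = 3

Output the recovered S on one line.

Answer: trts$

Derivation:
LF mapping: 2 3 4 0 1
Walk LF starting at row 3, prepending L[row]:
  step 1: row=3, L[3]='$', prepend. Next row=LF[3]=0
  step 2: row=0, L[0]='s', prepend. Next row=LF[0]=2
  step 3: row=2, L[2]='t', prepend. Next row=LF[2]=4
  step 4: row=4, L[4]='r', prepend. Next row=LF[4]=1
  step 5: row=1, L[1]='t', prepend. Next row=LF[1]=3
Reversed output: trts$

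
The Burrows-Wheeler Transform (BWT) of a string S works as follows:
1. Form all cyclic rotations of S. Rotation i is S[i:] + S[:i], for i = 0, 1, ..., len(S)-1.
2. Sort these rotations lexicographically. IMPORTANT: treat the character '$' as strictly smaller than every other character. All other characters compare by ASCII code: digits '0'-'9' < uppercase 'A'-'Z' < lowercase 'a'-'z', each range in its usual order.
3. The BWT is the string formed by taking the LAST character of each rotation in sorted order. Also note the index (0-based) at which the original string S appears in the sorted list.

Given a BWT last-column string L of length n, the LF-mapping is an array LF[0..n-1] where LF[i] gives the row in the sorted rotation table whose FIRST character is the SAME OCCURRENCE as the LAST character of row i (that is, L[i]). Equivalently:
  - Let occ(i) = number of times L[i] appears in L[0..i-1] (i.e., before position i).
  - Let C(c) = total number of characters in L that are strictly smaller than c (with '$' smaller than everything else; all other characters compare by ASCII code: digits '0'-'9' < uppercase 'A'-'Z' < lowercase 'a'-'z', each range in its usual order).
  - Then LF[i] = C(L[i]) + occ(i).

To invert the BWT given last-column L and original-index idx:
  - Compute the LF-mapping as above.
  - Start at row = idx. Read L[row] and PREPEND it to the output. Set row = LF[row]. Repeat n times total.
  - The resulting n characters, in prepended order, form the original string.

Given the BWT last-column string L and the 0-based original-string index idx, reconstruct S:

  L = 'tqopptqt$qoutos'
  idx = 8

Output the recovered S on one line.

Answer: qsutppottqqoot$

Derivation:
LF mapping: 10 6 1 4 5 11 7 12 0 8 2 14 13 3 9
Walk LF starting at row 8, prepending L[row]:
  step 1: row=8, L[8]='$', prepend. Next row=LF[8]=0
  step 2: row=0, L[0]='t', prepend. Next row=LF[0]=10
  step 3: row=10, L[10]='o', prepend. Next row=LF[10]=2
  step 4: row=2, L[2]='o', prepend. Next row=LF[2]=1
  step 5: row=1, L[1]='q', prepend. Next row=LF[1]=6
  step 6: row=6, L[6]='q', prepend. Next row=LF[6]=7
  step 7: row=7, L[7]='t', prepend. Next row=LF[7]=12
  step 8: row=12, L[12]='t', prepend. Next row=LF[12]=13
  step 9: row=13, L[13]='o', prepend. Next row=LF[13]=3
  step 10: row=3, L[3]='p', prepend. Next row=LF[3]=4
  step 11: row=4, L[4]='p', prepend. Next row=LF[4]=5
  step 12: row=5, L[5]='t', prepend. Next row=LF[5]=11
  step 13: row=11, L[11]='u', prepend. Next row=LF[11]=14
  step 14: row=14, L[14]='s', prepend. Next row=LF[14]=9
  step 15: row=9, L[9]='q', prepend. Next row=LF[9]=8
Reversed output: qsutppottqqoot$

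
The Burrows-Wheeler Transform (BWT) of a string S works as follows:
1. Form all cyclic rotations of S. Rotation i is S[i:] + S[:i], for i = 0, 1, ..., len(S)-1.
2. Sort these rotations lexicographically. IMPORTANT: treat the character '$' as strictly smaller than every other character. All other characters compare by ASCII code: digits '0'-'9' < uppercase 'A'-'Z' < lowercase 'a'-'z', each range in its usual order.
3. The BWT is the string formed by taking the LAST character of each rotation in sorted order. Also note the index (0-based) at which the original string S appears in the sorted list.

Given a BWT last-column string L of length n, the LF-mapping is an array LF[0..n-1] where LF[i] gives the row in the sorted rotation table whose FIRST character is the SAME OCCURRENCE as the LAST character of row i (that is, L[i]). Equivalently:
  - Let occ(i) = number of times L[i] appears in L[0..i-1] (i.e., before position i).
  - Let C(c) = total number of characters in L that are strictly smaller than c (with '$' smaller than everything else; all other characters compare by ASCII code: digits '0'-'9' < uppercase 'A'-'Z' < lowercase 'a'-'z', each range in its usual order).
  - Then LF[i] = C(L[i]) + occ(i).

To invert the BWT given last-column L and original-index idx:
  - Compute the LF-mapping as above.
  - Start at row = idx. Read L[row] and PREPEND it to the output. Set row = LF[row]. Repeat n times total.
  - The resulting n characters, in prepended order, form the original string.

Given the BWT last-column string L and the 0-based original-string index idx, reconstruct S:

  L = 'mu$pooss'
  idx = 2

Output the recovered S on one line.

Answer: opossum$

Derivation:
LF mapping: 1 7 0 4 2 3 5 6
Walk LF starting at row 2, prepending L[row]:
  step 1: row=2, L[2]='$', prepend. Next row=LF[2]=0
  step 2: row=0, L[0]='m', prepend. Next row=LF[0]=1
  step 3: row=1, L[1]='u', prepend. Next row=LF[1]=7
  step 4: row=7, L[7]='s', prepend. Next row=LF[7]=6
  step 5: row=6, L[6]='s', prepend. Next row=LF[6]=5
  step 6: row=5, L[5]='o', prepend. Next row=LF[5]=3
  step 7: row=3, L[3]='p', prepend. Next row=LF[3]=4
  step 8: row=4, L[4]='o', prepend. Next row=LF[4]=2
Reversed output: opossum$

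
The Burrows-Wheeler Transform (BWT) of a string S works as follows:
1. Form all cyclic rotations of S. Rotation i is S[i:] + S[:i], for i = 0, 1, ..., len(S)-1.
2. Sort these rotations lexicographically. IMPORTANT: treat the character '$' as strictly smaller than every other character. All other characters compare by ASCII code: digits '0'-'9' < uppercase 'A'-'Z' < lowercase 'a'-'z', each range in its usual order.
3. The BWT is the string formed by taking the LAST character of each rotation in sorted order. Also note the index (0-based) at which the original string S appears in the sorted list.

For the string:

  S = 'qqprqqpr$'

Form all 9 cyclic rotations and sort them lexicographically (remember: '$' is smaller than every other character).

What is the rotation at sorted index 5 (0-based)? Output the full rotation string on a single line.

Answer: qqpr$qqpr

Derivation:
All 9 rotations (rotation i = S[i:]+S[:i]):
  rot[0] = qqprqqpr$
  rot[1] = qprqqpr$q
  rot[2] = prqqpr$qq
  rot[3] = rqqpr$qqp
  rot[4] = qqpr$qqpr
  rot[5] = qpr$qqprq
  rot[6] = pr$qqprqq
  rot[7] = r$qqprqqp
  rot[8] = $qqprqqpr
Sorted (with $ < everything):
  sorted[0] = $qqprqqpr
  sorted[1] = pr$qqprqq
  sorted[2] = prqqpr$qq
  sorted[3] = qpr$qqprq
  sorted[4] = qprqqpr$q
  sorted[5] = qqpr$qqpr
  sorted[6] = qqprqqpr$
  sorted[7] = r$qqprqqp
  sorted[8] = rqqpr$qqp
sorted[5] = qqpr$qqpr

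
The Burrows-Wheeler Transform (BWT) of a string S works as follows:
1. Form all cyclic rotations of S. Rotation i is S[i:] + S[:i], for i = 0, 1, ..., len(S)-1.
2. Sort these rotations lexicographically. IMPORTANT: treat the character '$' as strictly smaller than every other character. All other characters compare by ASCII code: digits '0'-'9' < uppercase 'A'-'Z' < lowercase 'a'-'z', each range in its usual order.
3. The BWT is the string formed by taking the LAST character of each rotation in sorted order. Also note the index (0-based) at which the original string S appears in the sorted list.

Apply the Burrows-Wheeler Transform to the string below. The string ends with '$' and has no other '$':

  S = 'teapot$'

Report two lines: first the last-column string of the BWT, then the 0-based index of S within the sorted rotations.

Answer: tetpao$
6

Derivation:
All 7 rotations (rotation i = S[i:]+S[:i]):
  rot[0] = teapot$
  rot[1] = eapot$t
  rot[2] = apot$te
  rot[3] = pot$tea
  rot[4] = ot$teap
  rot[5] = t$teapo
  rot[6] = $teapot
Sorted (with $ < everything):
  sorted[0] = $teapot  (last char: 't')
  sorted[1] = apot$te  (last char: 'e')
  sorted[2] = eapot$t  (last char: 't')
  sorted[3] = ot$teap  (last char: 'p')
  sorted[4] = pot$tea  (last char: 'a')
  sorted[5] = t$teapo  (last char: 'o')
  sorted[6] = teapot$  (last char: '$')
Last column: tetpao$
Original string S is at sorted index 6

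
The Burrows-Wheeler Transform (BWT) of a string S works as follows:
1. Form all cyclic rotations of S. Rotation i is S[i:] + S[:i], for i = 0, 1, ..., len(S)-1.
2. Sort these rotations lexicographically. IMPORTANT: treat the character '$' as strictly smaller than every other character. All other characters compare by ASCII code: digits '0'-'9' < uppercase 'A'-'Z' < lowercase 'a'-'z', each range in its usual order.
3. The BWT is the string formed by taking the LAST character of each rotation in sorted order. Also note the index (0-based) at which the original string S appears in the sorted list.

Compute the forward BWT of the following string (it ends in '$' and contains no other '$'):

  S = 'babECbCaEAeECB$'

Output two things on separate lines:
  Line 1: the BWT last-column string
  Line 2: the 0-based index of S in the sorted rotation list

Answer: BECEbEaebCbCa$A
13

Derivation:
All 15 rotations (rotation i = S[i:]+S[:i]):
  rot[0] = babECbCaEAeECB$
  rot[1] = abECbCaEAeECB$b
  rot[2] = bECbCaEAeECB$ba
  rot[3] = ECbCaEAeECB$bab
  rot[4] = CbCaEAeECB$babE
  rot[5] = bCaEAeECB$babEC
  rot[6] = CaEAeECB$babECb
  rot[7] = aEAeECB$babECbC
  rot[8] = EAeECB$babECbCa
  rot[9] = AeECB$babECbCaE
  rot[10] = eECB$babECbCaEA
  rot[11] = ECB$babECbCaEAe
  rot[12] = CB$babECbCaEAeE
  rot[13] = B$babECbCaEAeEC
  rot[14] = $babECbCaEAeECB
Sorted (with $ < everything):
  sorted[0] = $babECbCaEAeECB  (last char: 'B')
  sorted[1] = AeECB$babECbCaE  (last char: 'E')
  sorted[2] = B$babECbCaEAeEC  (last char: 'C')
  sorted[3] = CB$babECbCaEAeE  (last char: 'E')
  sorted[4] = CaEAeECB$babECb  (last char: 'b')
  sorted[5] = CbCaEAeECB$babE  (last char: 'E')
  sorted[6] = EAeECB$babECbCa  (last char: 'a')
  sorted[7] = ECB$babECbCaEAe  (last char: 'e')
  sorted[8] = ECbCaEAeECB$bab  (last char: 'b')
  sorted[9] = aEAeECB$babECbC  (last char: 'C')
  sorted[10] = abECbCaEAeECB$b  (last char: 'b')
  sorted[11] = bCaEAeECB$babEC  (last char: 'C')
  sorted[12] = bECbCaEAeECB$ba  (last char: 'a')
  sorted[13] = babECbCaEAeECB$  (last char: '$')
  sorted[14] = eECB$babECbCaEA  (last char: 'A')
Last column: BECEbEaebCbCa$A
Original string S is at sorted index 13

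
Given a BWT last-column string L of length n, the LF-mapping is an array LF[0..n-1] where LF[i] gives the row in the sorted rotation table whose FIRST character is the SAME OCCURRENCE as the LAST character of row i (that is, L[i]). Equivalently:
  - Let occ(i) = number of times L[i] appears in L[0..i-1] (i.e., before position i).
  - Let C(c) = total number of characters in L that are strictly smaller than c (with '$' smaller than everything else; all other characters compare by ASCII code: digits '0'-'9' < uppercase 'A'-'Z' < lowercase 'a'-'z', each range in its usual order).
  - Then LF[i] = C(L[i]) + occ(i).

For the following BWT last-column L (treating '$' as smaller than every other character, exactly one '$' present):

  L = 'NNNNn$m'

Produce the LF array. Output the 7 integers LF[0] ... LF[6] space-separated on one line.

Answer: 1 2 3 4 6 0 5

Derivation:
Char counts: '$':1, 'N':4, 'm':1, 'n':1
C (first-col start): C('$')=0, C('N')=1, C('m')=5, C('n')=6
L[0]='N': occ=0, LF[0]=C('N')+0=1+0=1
L[1]='N': occ=1, LF[1]=C('N')+1=1+1=2
L[2]='N': occ=2, LF[2]=C('N')+2=1+2=3
L[3]='N': occ=3, LF[3]=C('N')+3=1+3=4
L[4]='n': occ=0, LF[4]=C('n')+0=6+0=6
L[5]='$': occ=0, LF[5]=C('$')+0=0+0=0
L[6]='m': occ=0, LF[6]=C('m')+0=5+0=5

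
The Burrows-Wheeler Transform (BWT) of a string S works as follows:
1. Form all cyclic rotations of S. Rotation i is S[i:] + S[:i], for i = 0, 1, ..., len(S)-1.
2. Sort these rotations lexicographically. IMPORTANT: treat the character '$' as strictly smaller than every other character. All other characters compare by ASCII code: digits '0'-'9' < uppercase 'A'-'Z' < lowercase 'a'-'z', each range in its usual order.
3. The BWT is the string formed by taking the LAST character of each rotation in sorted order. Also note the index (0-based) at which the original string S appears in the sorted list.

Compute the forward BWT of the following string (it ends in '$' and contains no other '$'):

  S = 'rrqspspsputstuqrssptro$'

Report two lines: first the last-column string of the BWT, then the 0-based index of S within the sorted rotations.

Answer: orssssurtr$qqpsprtpustp
10

Derivation:
All 23 rotations (rotation i = S[i:]+S[:i]):
  rot[0] = rrqspspsputstuqrssptro$
  rot[1] = rqspspsputstuqrssptro$r
  rot[2] = qspspsputstuqrssptro$rr
  rot[3] = spspsputstuqrssptro$rrq
  rot[4] = pspsputstuqrssptro$rrqs
  rot[5] = spsputstuqrssptro$rrqsp
  rot[6] = psputstuqrssptro$rrqsps
  rot[7] = sputstuqrssptro$rrqspsp
  rot[8] = putstuqrssptro$rrqspsps
  rot[9] = utstuqrssptro$rrqspspsp
  rot[10] = tstuqrssptro$rrqspspspu
  rot[11] = stuqrssptro$rrqspspsput
  rot[12] = tuqrssptro$rrqspspsputs
  rot[13] = uqrssptro$rrqspspsputst
  rot[14] = qrssptro$rrqspspsputstu
  rot[15] = rssptro$rrqspspsputstuq
  rot[16] = ssptro$rrqspspsputstuqr
  rot[17] = sptro$rrqspspsputstuqrs
  rot[18] = ptro$rrqspspsputstuqrss
  rot[19] = tro$rrqspspsputstuqrssp
  rot[20] = ro$rrqspspsputstuqrsspt
  rot[21] = o$rrqspspsputstuqrssptr
  rot[22] = $rrqspspsputstuqrssptro
Sorted (with $ < everything):
  sorted[0] = $rrqspspsputstuqrssptro  (last char: 'o')
  sorted[1] = o$rrqspspsputstuqrssptr  (last char: 'r')
  sorted[2] = pspsputstuqrssptro$rrqs  (last char: 's')
  sorted[3] = psputstuqrssptro$rrqsps  (last char: 's')
  sorted[4] = ptro$rrqspspsputstuqrss  (last char: 's')
  sorted[5] = putstuqrssptro$rrqspsps  (last char: 's')
  sorted[6] = qrssptro$rrqspspsputstu  (last char: 'u')
  sorted[7] = qspspsputstuqrssptro$rr  (last char: 'r')
  sorted[8] = ro$rrqspspsputstuqrsspt  (last char: 't')
  sorted[9] = rqspspsputstuqrssptro$r  (last char: 'r')
  sorted[10] = rrqspspsputstuqrssptro$  (last char: '$')
  sorted[11] = rssptro$rrqspspsputstuq  (last char: 'q')
  sorted[12] = spspsputstuqrssptro$rrq  (last char: 'q')
  sorted[13] = spsputstuqrssptro$rrqsp  (last char: 'p')
  sorted[14] = sptro$rrqspspsputstuqrs  (last char: 's')
  sorted[15] = sputstuqrssptro$rrqspsp  (last char: 'p')
  sorted[16] = ssptro$rrqspspsputstuqr  (last char: 'r')
  sorted[17] = stuqrssptro$rrqspspsput  (last char: 't')
  sorted[18] = tro$rrqspspsputstuqrssp  (last char: 'p')
  sorted[19] = tstuqrssptro$rrqspspspu  (last char: 'u')
  sorted[20] = tuqrssptro$rrqspspsputs  (last char: 's')
  sorted[21] = uqrssptro$rrqspspsputst  (last char: 't')
  sorted[22] = utstuqrssptro$rrqspspsp  (last char: 'p')
Last column: orssssurtr$qqpsprtpustp
Original string S is at sorted index 10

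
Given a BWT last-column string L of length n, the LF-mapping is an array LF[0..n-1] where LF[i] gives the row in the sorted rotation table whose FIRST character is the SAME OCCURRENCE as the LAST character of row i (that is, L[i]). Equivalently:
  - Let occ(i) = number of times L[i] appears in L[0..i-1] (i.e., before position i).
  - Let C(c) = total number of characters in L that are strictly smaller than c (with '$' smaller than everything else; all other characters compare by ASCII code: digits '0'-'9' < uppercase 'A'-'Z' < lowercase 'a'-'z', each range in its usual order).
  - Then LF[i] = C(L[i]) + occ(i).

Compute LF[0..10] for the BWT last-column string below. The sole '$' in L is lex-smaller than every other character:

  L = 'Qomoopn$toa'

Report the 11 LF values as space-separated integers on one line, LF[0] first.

Answer: 1 5 3 6 7 9 4 0 10 8 2

Derivation:
Char counts: '$':1, 'Q':1, 'a':1, 'm':1, 'n':1, 'o':4, 'p':1, 't':1
C (first-col start): C('$')=0, C('Q')=1, C('a')=2, C('m')=3, C('n')=4, C('o')=5, C('p')=9, C('t')=10
L[0]='Q': occ=0, LF[0]=C('Q')+0=1+0=1
L[1]='o': occ=0, LF[1]=C('o')+0=5+0=5
L[2]='m': occ=0, LF[2]=C('m')+0=3+0=3
L[3]='o': occ=1, LF[3]=C('o')+1=5+1=6
L[4]='o': occ=2, LF[4]=C('o')+2=5+2=7
L[5]='p': occ=0, LF[5]=C('p')+0=9+0=9
L[6]='n': occ=0, LF[6]=C('n')+0=4+0=4
L[7]='$': occ=0, LF[7]=C('$')+0=0+0=0
L[8]='t': occ=0, LF[8]=C('t')+0=10+0=10
L[9]='o': occ=3, LF[9]=C('o')+3=5+3=8
L[10]='a': occ=0, LF[10]=C('a')+0=2+0=2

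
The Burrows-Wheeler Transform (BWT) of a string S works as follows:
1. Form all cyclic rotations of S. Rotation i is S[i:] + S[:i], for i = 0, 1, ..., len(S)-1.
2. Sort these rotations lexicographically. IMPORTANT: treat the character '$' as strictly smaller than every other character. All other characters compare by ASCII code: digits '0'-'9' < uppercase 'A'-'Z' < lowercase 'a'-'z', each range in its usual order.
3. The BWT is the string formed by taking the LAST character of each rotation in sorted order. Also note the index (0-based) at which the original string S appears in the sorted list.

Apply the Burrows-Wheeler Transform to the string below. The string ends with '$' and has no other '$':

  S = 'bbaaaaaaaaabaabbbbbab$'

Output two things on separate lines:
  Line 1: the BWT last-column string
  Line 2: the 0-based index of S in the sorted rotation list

Answer: bbaaaaaaabbaaabab$bbba
17

Derivation:
All 22 rotations (rotation i = S[i:]+S[:i]):
  rot[0] = bbaaaaaaaaabaabbbbbab$
  rot[1] = baaaaaaaaabaabbbbbab$b
  rot[2] = aaaaaaaaabaabbbbbab$bb
  rot[3] = aaaaaaaabaabbbbbab$bba
  rot[4] = aaaaaaabaabbbbbab$bbaa
  rot[5] = aaaaaabaabbbbbab$bbaaa
  rot[6] = aaaaabaabbbbbab$bbaaaa
  rot[7] = aaaabaabbbbbab$bbaaaaa
  rot[8] = aaabaabbbbbab$bbaaaaaa
  rot[9] = aabaabbbbbab$bbaaaaaaa
  rot[10] = abaabbbbbab$bbaaaaaaaa
  rot[11] = baabbbbbab$bbaaaaaaaaa
  rot[12] = aabbbbbab$bbaaaaaaaaab
  rot[13] = abbbbbab$bbaaaaaaaaaba
  rot[14] = bbbbbab$bbaaaaaaaaabaa
  rot[15] = bbbbab$bbaaaaaaaaabaab
  rot[16] = bbbab$bbaaaaaaaaabaabb
  rot[17] = bbab$bbaaaaaaaaabaabbb
  rot[18] = bab$bbaaaaaaaaabaabbbb
  rot[19] = ab$bbaaaaaaaaabaabbbbb
  rot[20] = b$bbaaaaaaaaabaabbbbba
  rot[21] = $bbaaaaaaaaabaabbbbbab
Sorted (with $ < everything):
  sorted[0] = $bbaaaaaaaaabaabbbbbab  (last char: 'b')
  sorted[1] = aaaaaaaaabaabbbbbab$bb  (last char: 'b')
  sorted[2] = aaaaaaaabaabbbbbab$bba  (last char: 'a')
  sorted[3] = aaaaaaabaabbbbbab$bbaa  (last char: 'a')
  sorted[4] = aaaaaabaabbbbbab$bbaaa  (last char: 'a')
  sorted[5] = aaaaabaabbbbbab$bbaaaa  (last char: 'a')
  sorted[6] = aaaabaabbbbbab$bbaaaaa  (last char: 'a')
  sorted[7] = aaabaabbbbbab$bbaaaaaa  (last char: 'a')
  sorted[8] = aabaabbbbbab$bbaaaaaaa  (last char: 'a')
  sorted[9] = aabbbbbab$bbaaaaaaaaab  (last char: 'b')
  sorted[10] = ab$bbaaaaaaaaabaabbbbb  (last char: 'b')
  sorted[11] = abaabbbbbab$bbaaaaaaaa  (last char: 'a')
  sorted[12] = abbbbbab$bbaaaaaaaaaba  (last char: 'a')
  sorted[13] = b$bbaaaaaaaaabaabbbbba  (last char: 'a')
  sorted[14] = baaaaaaaaabaabbbbbab$b  (last char: 'b')
  sorted[15] = baabbbbbab$bbaaaaaaaaa  (last char: 'a')
  sorted[16] = bab$bbaaaaaaaaabaabbbb  (last char: 'b')
  sorted[17] = bbaaaaaaaaabaabbbbbab$  (last char: '$')
  sorted[18] = bbab$bbaaaaaaaaabaabbb  (last char: 'b')
  sorted[19] = bbbab$bbaaaaaaaaabaabb  (last char: 'b')
  sorted[20] = bbbbab$bbaaaaaaaaabaab  (last char: 'b')
  sorted[21] = bbbbbab$bbaaaaaaaaabaa  (last char: 'a')
Last column: bbaaaaaaabbaaabab$bbba
Original string S is at sorted index 17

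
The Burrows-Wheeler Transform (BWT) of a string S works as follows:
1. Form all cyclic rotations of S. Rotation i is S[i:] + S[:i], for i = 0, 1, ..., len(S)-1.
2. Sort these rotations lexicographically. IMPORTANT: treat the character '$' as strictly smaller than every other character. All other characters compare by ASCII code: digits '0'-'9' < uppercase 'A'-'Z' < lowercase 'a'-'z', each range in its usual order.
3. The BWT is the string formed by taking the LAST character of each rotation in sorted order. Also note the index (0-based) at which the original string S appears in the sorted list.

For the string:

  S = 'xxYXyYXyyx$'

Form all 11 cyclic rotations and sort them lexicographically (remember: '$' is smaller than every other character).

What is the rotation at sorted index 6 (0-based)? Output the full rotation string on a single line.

Answer: xYXyYXyyx$x

Derivation:
All 11 rotations (rotation i = S[i:]+S[:i]):
  rot[0] = xxYXyYXyyx$
  rot[1] = xYXyYXyyx$x
  rot[2] = YXyYXyyx$xx
  rot[3] = XyYXyyx$xxY
  rot[4] = yYXyyx$xxYX
  rot[5] = YXyyx$xxYXy
  rot[6] = Xyyx$xxYXyY
  rot[7] = yyx$xxYXyYX
  rot[8] = yx$xxYXyYXy
  rot[9] = x$xxYXyYXyy
  rot[10] = $xxYXyYXyyx
Sorted (with $ < everything):
  sorted[0] = $xxYXyYXyyx
  sorted[1] = XyYXyyx$xxY
  sorted[2] = Xyyx$xxYXyY
  sorted[3] = YXyYXyyx$xx
  sorted[4] = YXyyx$xxYXy
  sorted[5] = x$xxYXyYXyy
  sorted[6] = xYXyYXyyx$x
  sorted[7] = xxYXyYXyyx$
  sorted[8] = yYXyyx$xxYX
  sorted[9] = yx$xxYXyYXy
  sorted[10] = yyx$xxYXyYX
sorted[6] = xYXyYXyyx$x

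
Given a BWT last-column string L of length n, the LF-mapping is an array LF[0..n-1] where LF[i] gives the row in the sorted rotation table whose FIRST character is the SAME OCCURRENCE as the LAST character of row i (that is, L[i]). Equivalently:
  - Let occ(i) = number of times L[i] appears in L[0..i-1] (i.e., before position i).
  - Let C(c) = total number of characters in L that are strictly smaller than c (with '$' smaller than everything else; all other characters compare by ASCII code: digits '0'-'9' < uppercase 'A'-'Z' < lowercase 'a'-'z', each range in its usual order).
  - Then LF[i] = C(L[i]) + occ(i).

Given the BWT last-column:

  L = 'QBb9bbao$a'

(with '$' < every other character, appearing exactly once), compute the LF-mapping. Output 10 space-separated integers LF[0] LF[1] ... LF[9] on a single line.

Char counts: '$':1, '9':1, 'B':1, 'Q':1, 'a':2, 'b':3, 'o':1
C (first-col start): C('$')=0, C('9')=1, C('B')=2, C('Q')=3, C('a')=4, C('b')=6, C('o')=9
L[0]='Q': occ=0, LF[0]=C('Q')+0=3+0=3
L[1]='B': occ=0, LF[1]=C('B')+0=2+0=2
L[2]='b': occ=0, LF[2]=C('b')+0=6+0=6
L[3]='9': occ=0, LF[3]=C('9')+0=1+0=1
L[4]='b': occ=1, LF[4]=C('b')+1=6+1=7
L[5]='b': occ=2, LF[5]=C('b')+2=6+2=8
L[6]='a': occ=0, LF[6]=C('a')+0=4+0=4
L[7]='o': occ=0, LF[7]=C('o')+0=9+0=9
L[8]='$': occ=0, LF[8]=C('$')+0=0+0=0
L[9]='a': occ=1, LF[9]=C('a')+1=4+1=5

Answer: 3 2 6 1 7 8 4 9 0 5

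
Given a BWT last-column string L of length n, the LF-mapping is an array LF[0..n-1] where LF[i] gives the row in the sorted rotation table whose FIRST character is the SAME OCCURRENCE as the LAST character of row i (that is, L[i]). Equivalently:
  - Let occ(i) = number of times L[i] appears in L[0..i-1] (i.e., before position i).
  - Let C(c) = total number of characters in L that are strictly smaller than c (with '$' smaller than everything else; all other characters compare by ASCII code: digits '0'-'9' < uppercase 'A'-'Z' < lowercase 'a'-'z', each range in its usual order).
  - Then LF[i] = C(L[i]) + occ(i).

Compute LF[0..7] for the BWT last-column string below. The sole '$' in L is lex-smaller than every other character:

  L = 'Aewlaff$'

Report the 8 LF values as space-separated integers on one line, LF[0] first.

Answer: 1 3 7 6 2 4 5 0

Derivation:
Char counts: '$':1, 'A':1, 'a':1, 'e':1, 'f':2, 'l':1, 'w':1
C (first-col start): C('$')=0, C('A')=1, C('a')=2, C('e')=3, C('f')=4, C('l')=6, C('w')=7
L[0]='A': occ=0, LF[0]=C('A')+0=1+0=1
L[1]='e': occ=0, LF[1]=C('e')+0=3+0=3
L[2]='w': occ=0, LF[2]=C('w')+0=7+0=7
L[3]='l': occ=0, LF[3]=C('l')+0=6+0=6
L[4]='a': occ=0, LF[4]=C('a')+0=2+0=2
L[5]='f': occ=0, LF[5]=C('f')+0=4+0=4
L[6]='f': occ=1, LF[6]=C('f')+1=4+1=5
L[7]='$': occ=0, LF[7]=C('$')+0=0+0=0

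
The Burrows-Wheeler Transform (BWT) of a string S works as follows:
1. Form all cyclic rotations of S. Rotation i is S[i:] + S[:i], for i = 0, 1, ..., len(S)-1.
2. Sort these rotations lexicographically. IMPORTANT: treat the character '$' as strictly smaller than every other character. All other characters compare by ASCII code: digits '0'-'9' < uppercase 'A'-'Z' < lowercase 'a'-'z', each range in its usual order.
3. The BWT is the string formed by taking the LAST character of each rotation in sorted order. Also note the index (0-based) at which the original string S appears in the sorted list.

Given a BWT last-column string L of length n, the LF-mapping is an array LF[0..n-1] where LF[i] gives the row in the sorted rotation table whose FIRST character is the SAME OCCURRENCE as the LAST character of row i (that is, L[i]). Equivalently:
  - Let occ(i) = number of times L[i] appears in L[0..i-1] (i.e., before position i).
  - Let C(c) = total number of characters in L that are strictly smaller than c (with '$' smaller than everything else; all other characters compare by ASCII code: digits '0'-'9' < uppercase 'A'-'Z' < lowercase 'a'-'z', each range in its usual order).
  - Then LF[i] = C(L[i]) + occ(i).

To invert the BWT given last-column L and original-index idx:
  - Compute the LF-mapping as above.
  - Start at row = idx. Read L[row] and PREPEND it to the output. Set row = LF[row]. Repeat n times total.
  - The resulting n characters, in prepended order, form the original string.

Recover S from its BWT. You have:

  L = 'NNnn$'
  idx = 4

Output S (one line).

LF mapping: 1 2 3 4 0
Walk LF starting at row 4, prepending L[row]:
  step 1: row=4, L[4]='$', prepend. Next row=LF[4]=0
  step 2: row=0, L[0]='N', prepend. Next row=LF[0]=1
  step 3: row=1, L[1]='N', prepend. Next row=LF[1]=2
  step 4: row=2, L[2]='n', prepend. Next row=LF[2]=3
  step 5: row=3, L[3]='n', prepend. Next row=LF[3]=4
Reversed output: nnNN$

Answer: nnNN$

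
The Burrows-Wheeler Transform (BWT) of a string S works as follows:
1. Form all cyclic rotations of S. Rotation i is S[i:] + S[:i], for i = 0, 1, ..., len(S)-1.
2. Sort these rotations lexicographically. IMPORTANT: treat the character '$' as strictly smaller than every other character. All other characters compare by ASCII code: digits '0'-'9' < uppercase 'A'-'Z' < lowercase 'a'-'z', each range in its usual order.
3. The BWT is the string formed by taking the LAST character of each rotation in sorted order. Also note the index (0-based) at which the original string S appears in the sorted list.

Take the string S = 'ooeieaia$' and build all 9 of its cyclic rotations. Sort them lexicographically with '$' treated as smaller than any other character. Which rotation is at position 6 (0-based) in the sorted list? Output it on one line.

All 9 rotations (rotation i = S[i:]+S[:i]):
  rot[0] = ooeieaia$
  rot[1] = oeieaia$o
  rot[2] = eieaia$oo
  rot[3] = ieaia$ooe
  rot[4] = eaia$ooei
  rot[5] = aia$ooeie
  rot[6] = ia$ooeiea
  rot[7] = a$ooeieai
  rot[8] = $ooeieaia
Sorted (with $ < everything):
  sorted[0] = $ooeieaia
  sorted[1] = a$ooeieai
  sorted[2] = aia$ooeie
  sorted[3] = eaia$ooei
  sorted[4] = eieaia$oo
  sorted[5] = ia$ooeiea
  sorted[6] = ieaia$ooe
  sorted[7] = oeieaia$o
  sorted[8] = ooeieaia$
sorted[6] = ieaia$ooe

Answer: ieaia$ooe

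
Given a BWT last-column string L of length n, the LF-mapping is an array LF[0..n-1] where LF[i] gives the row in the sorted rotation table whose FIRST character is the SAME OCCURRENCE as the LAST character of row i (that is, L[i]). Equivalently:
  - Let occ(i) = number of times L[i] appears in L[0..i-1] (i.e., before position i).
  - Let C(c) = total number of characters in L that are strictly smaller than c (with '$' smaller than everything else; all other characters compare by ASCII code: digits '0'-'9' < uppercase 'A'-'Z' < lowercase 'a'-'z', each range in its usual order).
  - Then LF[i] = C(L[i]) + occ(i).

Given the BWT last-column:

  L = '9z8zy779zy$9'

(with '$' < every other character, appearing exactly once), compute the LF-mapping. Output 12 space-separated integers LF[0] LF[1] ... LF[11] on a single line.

Char counts: '$':1, '7':2, '8':1, '9':3, 'y':2, 'z':3
C (first-col start): C('$')=0, C('7')=1, C('8')=3, C('9')=4, C('y')=7, C('z')=9
L[0]='9': occ=0, LF[0]=C('9')+0=4+0=4
L[1]='z': occ=0, LF[1]=C('z')+0=9+0=9
L[2]='8': occ=0, LF[2]=C('8')+0=3+0=3
L[3]='z': occ=1, LF[3]=C('z')+1=9+1=10
L[4]='y': occ=0, LF[4]=C('y')+0=7+0=7
L[5]='7': occ=0, LF[5]=C('7')+0=1+0=1
L[6]='7': occ=1, LF[6]=C('7')+1=1+1=2
L[7]='9': occ=1, LF[7]=C('9')+1=4+1=5
L[8]='z': occ=2, LF[8]=C('z')+2=9+2=11
L[9]='y': occ=1, LF[9]=C('y')+1=7+1=8
L[10]='$': occ=0, LF[10]=C('$')+0=0+0=0
L[11]='9': occ=2, LF[11]=C('9')+2=4+2=6

Answer: 4 9 3 10 7 1 2 5 11 8 0 6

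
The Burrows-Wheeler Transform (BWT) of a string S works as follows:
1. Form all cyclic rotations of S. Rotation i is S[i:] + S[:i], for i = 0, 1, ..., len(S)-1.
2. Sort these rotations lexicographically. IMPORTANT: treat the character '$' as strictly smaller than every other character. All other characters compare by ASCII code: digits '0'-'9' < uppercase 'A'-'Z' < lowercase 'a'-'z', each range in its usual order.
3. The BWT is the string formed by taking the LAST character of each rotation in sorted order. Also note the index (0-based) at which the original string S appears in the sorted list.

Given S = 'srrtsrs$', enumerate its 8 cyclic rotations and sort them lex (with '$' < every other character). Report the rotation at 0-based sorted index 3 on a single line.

Answer: rtsrs$sr

Derivation:
All 8 rotations (rotation i = S[i:]+S[:i]):
  rot[0] = srrtsrs$
  rot[1] = rrtsrs$s
  rot[2] = rtsrs$sr
  rot[3] = tsrs$srr
  rot[4] = srs$srrt
  rot[5] = rs$srrts
  rot[6] = s$srrtsr
  rot[7] = $srrtsrs
Sorted (with $ < everything):
  sorted[0] = $srrtsrs
  sorted[1] = rrtsrs$s
  sorted[2] = rs$srrts
  sorted[3] = rtsrs$sr
  sorted[4] = s$srrtsr
  sorted[5] = srrtsrs$
  sorted[6] = srs$srrt
  sorted[7] = tsrs$srr
sorted[3] = rtsrs$sr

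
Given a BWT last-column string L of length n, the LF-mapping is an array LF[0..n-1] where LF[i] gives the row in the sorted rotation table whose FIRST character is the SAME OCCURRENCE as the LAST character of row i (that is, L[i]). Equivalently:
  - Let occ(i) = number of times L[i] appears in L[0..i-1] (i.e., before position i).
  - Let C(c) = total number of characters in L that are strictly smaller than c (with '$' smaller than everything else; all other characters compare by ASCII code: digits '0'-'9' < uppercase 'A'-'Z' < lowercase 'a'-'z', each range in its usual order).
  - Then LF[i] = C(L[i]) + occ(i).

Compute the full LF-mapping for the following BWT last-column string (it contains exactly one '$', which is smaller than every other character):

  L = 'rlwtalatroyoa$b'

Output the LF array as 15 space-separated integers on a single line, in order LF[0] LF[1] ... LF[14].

Answer: 9 5 13 11 1 6 2 12 10 7 14 8 3 0 4

Derivation:
Char counts: '$':1, 'a':3, 'b':1, 'l':2, 'o':2, 'r':2, 't':2, 'w':1, 'y':1
C (first-col start): C('$')=0, C('a')=1, C('b')=4, C('l')=5, C('o')=7, C('r')=9, C('t')=11, C('w')=13, C('y')=14
L[0]='r': occ=0, LF[0]=C('r')+0=9+0=9
L[1]='l': occ=0, LF[1]=C('l')+0=5+0=5
L[2]='w': occ=0, LF[2]=C('w')+0=13+0=13
L[3]='t': occ=0, LF[3]=C('t')+0=11+0=11
L[4]='a': occ=0, LF[4]=C('a')+0=1+0=1
L[5]='l': occ=1, LF[5]=C('l')+1=5+1=6
L[6]='a': occ=1, LF[6]=C('a')+1=1+1=2
L[7]='t': occ=1, LF[7]=C('t')+1=11+1=12
L[8]='r': occ=1, LF[8]=C('r')+1=9+1=10
L[9]='o': occ=0, LF[9]=C('o')+0=7+0=7
L[10]='y': occ=0, LF[10]=C('y')+0=14+0=14
L[11]='o': occ=1, LF[11]=C('o')+1=7+1=8
L[12]='a': occ=2, LF[12]=C('a')+2=1+2=3
L[13]='$': occ=0, LF[13]=C('$')+0=0+0=0
L[14]='b': occ=0, LF[14]=C('b')+0=4+0=4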